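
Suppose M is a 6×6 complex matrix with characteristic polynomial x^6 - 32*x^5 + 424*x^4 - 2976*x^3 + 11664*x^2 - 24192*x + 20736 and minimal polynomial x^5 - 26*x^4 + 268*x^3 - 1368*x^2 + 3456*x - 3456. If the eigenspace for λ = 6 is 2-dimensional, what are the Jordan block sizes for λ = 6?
Block sizes for λ = 6: [3, 1]

Step 1 — from the characteristic polynomial, algebraic multiplicity of λ = 6 is 4. From dim ker(M − (6)·I) = 2, there are exactly 2 Jordan blocks for λ = 6.
Step 2 — from the minimal polynomial, the factor (x − 6)^3 tells us the largest block for λ = 6 has size 3.
Step 3 — with total size 4, 2 blocks, and largest block 3, the block sizes (in nonincreasing order) are [3, 1].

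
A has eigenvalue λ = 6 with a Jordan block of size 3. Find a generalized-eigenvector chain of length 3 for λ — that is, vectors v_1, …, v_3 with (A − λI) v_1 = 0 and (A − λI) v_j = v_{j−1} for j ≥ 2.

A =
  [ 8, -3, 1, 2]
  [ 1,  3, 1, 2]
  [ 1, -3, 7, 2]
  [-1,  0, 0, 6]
A Jordan chain for λ = 6 of length 3:
v_1 = (0, -2, -2, -2)ᵀ
v_2 = (2, 1, 1, -1)ᵀ
v_3 = (1, 0, 0, 0)ᵀ

Let N = A − (6)·I. We want v_3 with N^3 v_3 = 0 but N^2 v_3 ≠ 0; then v_{j-1} := N · v_j for j = 3, …, 2.

Pick v_3 = (1, 0, 0, 0)ᵀ.
Then v_2 = N · v_3 = (2, 1, 1, -1)ᵀ.
Then v_1 = N · v_2 = (0, -2, -2, -2)ᵀ.

Sanity check: (A − (6)·I) v_1 = (0, 0, 0, 0)ᵀ = 0. ✓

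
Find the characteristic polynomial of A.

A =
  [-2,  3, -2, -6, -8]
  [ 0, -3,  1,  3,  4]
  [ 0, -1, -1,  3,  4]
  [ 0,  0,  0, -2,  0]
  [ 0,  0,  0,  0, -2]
x^5 + 10*x^4 + 40*x^3 + 80*x^2 + 80*x + 32

Expanding det(x·I − A) (e.g. by cofactor expansion or by noting that A is similar to its Jordan form J, which has the same characteristic polynomial as A) gives
  χ_A(x) = x^5 + 10*x^4 + 40*x^3 + 80*x^2 + 80*x + 32
which factors as (x + 2)^5. The eigenvalues (with algebraic multiplicities) are λ = -2 with multiplicity 5.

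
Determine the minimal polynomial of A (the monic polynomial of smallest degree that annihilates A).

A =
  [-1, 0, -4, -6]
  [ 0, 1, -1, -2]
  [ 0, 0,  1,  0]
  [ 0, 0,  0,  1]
x^3 - x^2 - x + 1

The characteristic polynomial is χ_A(x) = (x - 1)^3*(x + 1), so the eigenvalues are known. The minimal polynomial is
  m_A(x) = Π_λ (x − λ)^{k_λ}
where k_λ is the size of the *largest* Jordan block for λ (equivalently, the smallest k with (A − λI)^k v = 0 for every generalised eigenvector v of λ).

  λ = -1: largest Jordan block has size 1, contributing (x + 1)
  λ = 1: largest Jordan block has size 2, contributing (x − 1)^2

So m_A(x) = (x - 1)^2*(x + 1) = x^3 - x^2 - x + 1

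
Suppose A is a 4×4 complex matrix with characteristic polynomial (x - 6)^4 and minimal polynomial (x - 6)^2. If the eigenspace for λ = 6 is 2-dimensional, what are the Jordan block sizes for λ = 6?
Block sizes for λ = 6: [2, 2]

Step 1 — from the characteristic polynomial, algebraic multiplicity of λ = 6 is 4. From dim ker(A − (6)·I) = 2, there are exactly 2 Jordan blocks for λ = 6.
Step 2 — from the minimal polynomial, the factor (x − 6)^2 tells us the largest block for λ = 6 has size 2.
Step 3 — with total size 4, 2 blocks, and largest block 2, the block sizes (in nonincreasing order) are [2, 2].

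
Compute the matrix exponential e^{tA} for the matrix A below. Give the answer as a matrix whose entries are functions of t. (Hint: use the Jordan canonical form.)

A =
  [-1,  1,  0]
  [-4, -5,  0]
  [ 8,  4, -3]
e^{tA} =
  [2*t*exp(-3*t) + exp(-3*t), t*exp(-3*t), 0]
  [-4*t*exp(-3*t), -2*t*exp(-3*t) + exp(-3*t), 0]
  [8*t*exp(-3*t), 4*t*exp(-3*t), exp(-3*t)]

Strategy: write A = P · J · P⁻¹ where J is a Jordan canonical form, so e^{tA} = P · e^{tJ} · P⁻¹, and e^{tJ} can be computed block-by-block.

A has Jordan form
J =
  [-3,  1,  0]
  [ 0, -3,  0]
  [ 0,  0, -3]
(up to reordering of blocks).

Per-block formulas:
  For a 1×1 block at λ = -3: exp(t · [-3]) = [e^(-3t)].
  For a 2×2 Jordan block J_2(-3): exp(t · J_2(-3)) = e^(-3t)·(I + t·N), where N is the 2×2 nilpotent shift.

After assembling e^{tJ} and conjugating by P, we get:

e^{tA} =
  [2*t*exp(-3*t) + exp(-3*t), t*exp(-3*t), 0]
  [-4*t*exp(-3*t), -2*t*exp(-3*t) + exp(-3*t), 0]
  [8*t*exp(-3*t), 4*t*exp(-3*t), exp(-3*t)]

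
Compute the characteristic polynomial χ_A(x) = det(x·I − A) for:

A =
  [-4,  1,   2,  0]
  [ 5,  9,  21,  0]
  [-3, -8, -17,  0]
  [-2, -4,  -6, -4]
x^4 + 16*x^3 + 96*x^2 + 256*x + 256

Expanding det(x·I − A) (e.g. by cofactor expansion or by noting that A is similar to its Jordan form J, which has the same characteristic polynomial as A) gives
  χ_A(x) = x^4 + 16*x^3 + 96*x^2 + 256*x + 256
which factors as (x + 4)^4. The eigenvalues (with algebraic multiplicities) are λ = -4 with multiplicity 4.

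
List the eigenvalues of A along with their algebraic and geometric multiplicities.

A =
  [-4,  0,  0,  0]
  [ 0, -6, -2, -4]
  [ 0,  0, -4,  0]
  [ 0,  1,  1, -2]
λ = -4: alg = 4, geom = 3

Step 1 — factor the characteristic polynomial to read off the algebraic multiplicities:
  χ_A(x) = (x + 4)^4

Step 2 — compute geometric multiplicities via the rank-nullity identity g(λ) = n − rank(A − λI):
  rank(A − (-4)·I) = 1, so dim ker(A − (-4)·I) = n − 1 = 3

Summary:
  λ = -4: algebraic multiplicity = 4, geometric multiplicity = 3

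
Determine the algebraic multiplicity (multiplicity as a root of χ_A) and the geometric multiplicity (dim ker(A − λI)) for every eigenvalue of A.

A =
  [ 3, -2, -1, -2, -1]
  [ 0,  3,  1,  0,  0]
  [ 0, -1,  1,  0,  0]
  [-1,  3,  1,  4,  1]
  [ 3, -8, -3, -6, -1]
λ = 2: alg = 5, geom = 2

Step 1 — factor the characteristic polynomial to read off the algebraic multiplicities:
  χ_A(x) = (x - 2)^5

Step 2 — compute geometric multiplicities via the rank-nullity identity g(λ) = n − rank(A − λI):
  rank(A − (2)·I) = 3, so dim ker(A − (2)·I) = n − 3 = 2

Summary:
  λ = 2: algebraic multiplicity = 5, geometric multiplicity = 2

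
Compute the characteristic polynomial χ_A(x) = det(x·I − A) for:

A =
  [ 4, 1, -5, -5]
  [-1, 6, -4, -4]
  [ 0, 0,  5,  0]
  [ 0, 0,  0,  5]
x^4 - 20*x^3 + 150*x^2 - 500*x + 625

Expanding det(x·I − A) (e.g. by cofactor expansion or by noting that A is similar to its Jordan form J, which has the same characteristic polynomial as A) gives
  χ_A(x) = x^4 - 20*x^3 + 150*x^2 - 500*x + 625
which factors as (x - 5)^4. The eigenvalues (with algebraic multiplicities) are λ = 5 with multiplicity 4.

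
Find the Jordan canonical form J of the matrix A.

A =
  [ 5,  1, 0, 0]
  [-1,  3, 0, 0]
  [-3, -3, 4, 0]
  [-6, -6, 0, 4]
J_2(4) ⊕ J_1(4) ⊕ J_1(4)

The characteristic polynomial is
  det(x·I − A) = x^4 - 16*x^3 + 96*x^2 - 256*x + 256 = (x - 4)^4

Eigenvalues and multiplicities (the geometric multiplicity of λ is n − rank(A − λI), which equals the number of Jordan blocks for λ):
  λ = 4: algebraic multiplicity = 4, geometric multiplicity = 3

Determining the block sizes for each eigenvalue:
  λ = 4: 3 blocks summing to 4 forces exactly one block of size 2 and the rest size 1 → block sizes [2, 1, 1]

Assembling the blocks gives a Jordan form
J =
  [4, 1, 0, 0]
  [0, 4, 0, 0]
  [0, 0, 4, 0]
  [0, 0, 0, 4]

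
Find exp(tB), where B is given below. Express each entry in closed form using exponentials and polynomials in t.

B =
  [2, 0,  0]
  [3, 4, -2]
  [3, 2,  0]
e^{tB} =
  [exp(2*t), 0, 0]
  [3*t*exp(2*t), 2*t*exp(2*t) + exp(2*t), -2*t*exp(2*t)]
  [3*t*exp(2*t), 2*t*exp(2*t), -2*t*exp(2*t) + exp(2*t)]

Strategy: write B = P · J · P⁻¹ where J is a Jordan canonical form, so e^{tB} = P · e^{tJ} · P⁻¹, and e^{tJ} can be computed block-by-block.

B has Jordan form
J =
  [2, 1, 0]
  [0, 2, 0]
  [0, 0, 2]
(up to reordering of blocks).

Per-block formulas:
  For a 1×1 block at λ = 2: exp(t · [2]) = [e^(2t)].
  For a 2×2 Jordan block J_2(2): exp(t · J_2(2)) = e^(2t)·(I + t·N), where N is the 2×2 nilpotent shift.

After assembling e^{tJ} and conjugating by P, we get:

e^{tB} =
  [exp(2*t), 0, 0]
  [3*t*exp(2*t), 2*t*exp(2*t) + exp(2*t), -2*t*exp(2*t)]
  [3*t*exp(2*t), 2*t*exp(2*t), -2*t*exp(2*t) + exp(2*t)]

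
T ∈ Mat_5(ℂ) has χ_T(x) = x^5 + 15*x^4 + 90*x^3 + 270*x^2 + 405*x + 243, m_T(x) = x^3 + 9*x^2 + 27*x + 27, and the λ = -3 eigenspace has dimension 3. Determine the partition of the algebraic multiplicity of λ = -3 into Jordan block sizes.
Block sizes for λ = -3: [3, 1, 1]

Step 1 — from the characteristic polynomial, algebraic multiplicity of λ = -3 is 5. From dim ker(T − (-3)·I) = 3, there are exactly 3 Jordan blocks for λ = -3.
Step 2 — from the minimal polynomial, the factor (x + 3)^3 tells us the largest block for λ = -3 has size 3.
Step 3 — with total size 5, 3 blocks, and largest block 3, the block sizes (in nonincreasing order) are [3, 1, 1].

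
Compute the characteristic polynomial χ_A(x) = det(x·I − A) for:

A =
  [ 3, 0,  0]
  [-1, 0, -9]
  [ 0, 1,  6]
x^3 - 9*x^2 + 27*x - 27

Expanding det(x·I − A) (e.g. by cofactor expansion or by noting that A is similar to its Jordan form J, which has the same characteristic polynomial as A) gives
  χ_A(x) = x^3 - 9*x^2 + 27*x - 27
which factors as (x - 3)^3. The eigenvalues (with algebraic multiplicities) are λ = 3 with multiplicity 3.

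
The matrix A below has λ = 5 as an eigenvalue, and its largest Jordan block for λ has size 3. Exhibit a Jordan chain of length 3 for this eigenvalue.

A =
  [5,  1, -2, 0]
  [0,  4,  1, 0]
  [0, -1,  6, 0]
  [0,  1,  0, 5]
A Jordan chain for λ = 5 of length 3:
v_1 = (1, 0, 0, -1)ᵀ
v_2 = (1, -1, -1, 1)ᵀ
v_3 = (0, 1, 0, 0)ᵀ

Let N = A − (5)·I. We want v_3 with N^3 v_3 = 0 but N^2 v_3 ≠ 0; then v_{j-1} := N · v_j for j = 3, …, 2.

Pick v_3 = (0, 1, 0, 0)ᵀ.
Then v_2 = N · v_3 = (1, -1, -1, 1)ᵀ.
Then v_1 = N · v_2 = (1, 0, 0, -1)ᵀ.

Sanity check: (A − (5)·I) v_1 = (0, 0, 0, 0)ᵀ = 0. ✓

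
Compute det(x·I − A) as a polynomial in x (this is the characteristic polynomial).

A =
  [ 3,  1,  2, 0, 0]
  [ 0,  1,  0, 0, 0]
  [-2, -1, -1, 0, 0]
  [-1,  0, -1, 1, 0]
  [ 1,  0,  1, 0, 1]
x^5 - 5*x^4 + 10*x^3 - 10*x^2 + 5*x - 1

Expanding det(x·I − A) (e.g. by cofactor expansion or by noting that A is similar to its Jordan form J, which has the same characteristic polynomial as A) gives
  χ_A(x) = x^5 - 5*x^4 + 10*x^3 - 10*x^2 + 5*x - 1
which factors as (x - 1)^5. The eigenvalues (with algebraic multiplicities) are λ = 1 with multiplicity 5.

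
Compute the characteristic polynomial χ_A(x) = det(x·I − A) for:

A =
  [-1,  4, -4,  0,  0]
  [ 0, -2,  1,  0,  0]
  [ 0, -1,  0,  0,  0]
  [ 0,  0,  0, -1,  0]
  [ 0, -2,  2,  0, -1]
x^5 + 5*x^4 + 10*x^3 + 10*x^2 + 5*x + 1

Expanding det(x·I − A) (e.g. by cofactor expansion or by noting that A is similar to its Jordan form J, which has the same characteristic polynomial as A) gives
  χ_A(x) = x^5 + 5*x^4 + 10*x^3 + 10*x^2 + 5*x + 1
which factors as (x + 1)^5. The eigenvalues (with algebraic multiplicities) are λ = -1 with multiplicity 5.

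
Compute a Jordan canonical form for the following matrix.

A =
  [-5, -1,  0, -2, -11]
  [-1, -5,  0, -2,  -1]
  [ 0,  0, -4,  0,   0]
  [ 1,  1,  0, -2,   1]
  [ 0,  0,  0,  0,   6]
J_2(-4) ⊕ J_1(-4) ⊕ J_1(-4) ⊕ J_1(6)

The characteristic polynomial is
  det(x·I − A) = x^5 + 10*x^4 - 320*x^2 - 1280*x - 1536 = (x - 6)*(x + 4)^4

Eigenvalues and multiplicities (the geometric multiplicity of λ is n − rank(A − λI), which equals the number of Jordan blocks for λ):
  λ = -4: algebraic multiplicity = 4, geometric multiplicity = 3
  λ = 6: algebraic multiplicity = 1, geometric multiplicity = 1

Determining the block sizes for each eigenvalue:
  λ = -4: 3 blocks summing to 4 forces exactly one block of size 2 and the rest size 1 → block sizes [2, 1, 1]
  λ = 6: one block (gm = 1), so the single block has size am = 1 → block sizes [1]

Assembling the blocks gives a Jordan form
J =
  [-4,  1,  0,  0, 0]
  [ 0, -4,  0,  0, 0]
  [ 0,  0, -4,  0, 0]
  [ 0,  0,  0, -4, 0]
  [ 0,  0,  0,  0, 6]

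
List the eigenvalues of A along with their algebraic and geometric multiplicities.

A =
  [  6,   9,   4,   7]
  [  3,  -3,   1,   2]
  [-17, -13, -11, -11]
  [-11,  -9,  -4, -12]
λ = -5: alg = 4, geom = 2

Step 1 — factor the characteristic polynomial to read off the algebraic multiplicities:
  χ_A(x) = (x + 5)^4

Step 2 — compute geometric multiplicities via the rank-nullity identity g(λ) = n − rank(A − λI):
  rank(A − (-5)·I) = 2, so dim ker(A − (-5)·I) = n − 2 = 2

Summary:
  λ = -5: algebraic multiplicity = 4, geometric multiplicity = 2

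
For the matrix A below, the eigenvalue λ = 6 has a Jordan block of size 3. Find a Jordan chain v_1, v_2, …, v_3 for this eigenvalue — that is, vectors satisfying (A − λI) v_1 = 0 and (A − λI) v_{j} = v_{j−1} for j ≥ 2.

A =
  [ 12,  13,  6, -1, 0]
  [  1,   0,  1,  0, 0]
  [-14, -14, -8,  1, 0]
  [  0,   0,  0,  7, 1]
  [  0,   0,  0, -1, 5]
A Jordan chain for λ = 6 of length 3:
v_1 = (-1, 0, 1, 0, 0)ᵀ
v_2 = (-1, 0, 1, 1, -1)ᵀ
v_3 = (0, 0, 0, 1, 0)ᵀ

Let N = A − (6)·I. We want v_3 with N^3 v_3 = 0 but N^2 v_3 ≠ 0; then v_{j-1} := N · v_j for j = 3, …, 2.

Pick v_3 = (0, 0, 0, 1, 0)ᵀ.
Then v_2 = N · v_3 = (-1, 0, 1, 1, -1)ᵀ.
Then v_1 = N · v_2 = (-1, 0, 1, 0, 0)ᵀ.

Sanity check: (A − (6)·I) v_1 = (0, 0, 0, 0, 0)ᵀ = 0. ✓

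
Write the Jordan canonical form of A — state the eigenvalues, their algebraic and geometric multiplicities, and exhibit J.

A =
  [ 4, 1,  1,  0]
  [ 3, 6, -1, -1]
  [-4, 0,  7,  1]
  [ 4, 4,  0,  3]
J_2(5) ⊕ J_2(5)

The characteristic polynomial is
  det(x·I − A) = x^4 - 20*x^3 + 150*x^2 - 500*x + 625 = (x - 5)^4

Eigenvalues and multiplicities (the geometric multiplicity of λ is n − rank(A − λI), which equals the number of Jordan blocks for λ):
  λ = 5: algebraic multiplicity = 4, geometric multiplicity = 2

Determining the block sizes for each eigenvalue:
  λ = 5: with am = 4 and gm = 2, the partition is not yet determined (e.g. several partitions of 4 into 2 parts exist). Let N = A − (5)·I. Computing rank(N^1) = 2, rank(N^2) = 0; the number of blocks of size ≥ j is rank(N^{j−1}) − rank(N^j), giving [2, 2]. So we have 2 block(s) of size 2 → block sizes [2, 2]

Assembling the blocks gives a Jordan form
J =
  [5, 1, 0, 0]
  [0, 5, 0, 0]
  [0, 0, 5, 1]
  [0, 0, 0, 5]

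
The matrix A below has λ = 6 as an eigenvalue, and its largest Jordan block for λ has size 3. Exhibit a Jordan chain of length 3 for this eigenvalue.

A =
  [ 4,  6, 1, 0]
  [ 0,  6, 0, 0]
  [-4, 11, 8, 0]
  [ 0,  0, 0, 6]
A Jordan chain for λ = 6 of length 3:
v_1 = (-1, 0, -2, 0)ᵀ
v_2 = (6, 0, 11, 0)ᵀ
v_3 = (0, 1, 0, 0)ᵀ

Let N = A − (6)·I. We want v_3 with N^3 v_3 = 0 but N^2 v_3 ≠ 0; then v_{j-1} := N · v_j for j = 3, …, 2.

Pick v_3 = (0, 1, 0, 0)ᵀ.
Then v_2 = N · v_3 = (6, 0, 11, 0)ᵀ.
Then v_1 = N · v_2 = (-1, 0, -2, 0)ᵀ.

Sanity check: (A − (6)·I) v_1 = (0, 0, 0, 0)ᵀ = 0. ✓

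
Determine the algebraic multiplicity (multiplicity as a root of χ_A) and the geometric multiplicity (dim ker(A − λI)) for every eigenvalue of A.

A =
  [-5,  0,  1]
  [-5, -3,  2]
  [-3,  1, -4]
λ = -4: alg = 3, geom = 1

Step 1 — factor the characteristic polynomial to read off the algebraic multiplicities:
  χ_A(x) = (x + 4)^3

Step 2 — compute geometric multiplicities via the rank-nullity identity g(λ) = n − rank(A − λI):
  rank(A − (-4)·I) = 2, so dim ker(A − (-4)·I) = n − 2 = 1

Summary:
  λ = -4: algebraic multiplicity = 3, geometric multiplicity = 1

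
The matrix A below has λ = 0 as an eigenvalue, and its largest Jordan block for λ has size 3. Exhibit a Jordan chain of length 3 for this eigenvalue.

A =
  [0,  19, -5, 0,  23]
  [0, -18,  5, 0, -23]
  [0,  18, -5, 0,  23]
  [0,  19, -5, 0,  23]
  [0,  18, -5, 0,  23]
A Jordan chain for λ = 0 of length 3:
v_1 = (-18, 0, 0, -18, 0)ᵀ
v_2 = (19, -18, 18, 19, 18)ᵀ
v_3 = (0, 1, 0, 0, 0)ᵀ

Let N = A − (0)·I. We want v_3 with N^3 v_3 = 0 but N^2 v_3 ≠ 0; then v_{j-1} := N · v_j for j = 3, …, 2.

Pick v_3 = (0, 1, 0, 0, 0)ᵀ.
Then v_2 = N · v_3 = (19, -18, 18, 19, 18)ᵀ.
Then v_1 = N · v_2 = (-18, 0, 0, -18, 0)ᵀ.

Sanity check: (A − (0)·I) v_1 = (0, 0, 0, 0, 0)ᵀ = 0. ✓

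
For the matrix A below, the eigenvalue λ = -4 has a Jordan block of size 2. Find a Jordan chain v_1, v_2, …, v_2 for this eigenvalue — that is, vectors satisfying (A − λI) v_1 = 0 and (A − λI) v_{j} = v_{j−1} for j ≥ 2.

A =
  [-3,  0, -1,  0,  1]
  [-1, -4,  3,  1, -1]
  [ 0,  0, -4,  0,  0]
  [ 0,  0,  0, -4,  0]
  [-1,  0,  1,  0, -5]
A Jordan chain for λ = -4 of length 2:
v_1 = (1, -1, 0, 0, -1)ᵀ
v_2 = (1, 0, 0, 0, 0)ᵀ

Let N = A − (-4)·I. We want v_2 with N^2 v_2 = 0 but N^1 v_2 ≠ 0; then v_{j-1} := N · v_j for j = 2, …, 2.

Pick v_2 = (1, 0, 0, 0, 0)ᵀ.
Then v_1 = N · v_2 = (1, -1, 0, 0, -1)ᵀ.

Sanity check: (A − (-4)·I) v_1 = (0, 0, 0, 0, 0)ᵀ = 0. ✓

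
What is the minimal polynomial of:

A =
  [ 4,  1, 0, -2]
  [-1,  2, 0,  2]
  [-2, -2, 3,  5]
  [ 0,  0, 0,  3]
x^2 - 6*x + 9

The characteristic polynomial is χ_A(x) = (x - 3)^4, so the eigenvalues are known. The minimal polynomial is
  m_A(x) = Π_λ (x − λ)^{k_λ}
where k_λ is the size of the *largest* Jordan block for λ (equivalently, the smallest k with (A − λI)^k v = 0 for every generalised eigenvector v of λ).

  λ = 3: largest Jordan block has size 2, contributing (x − 3)^2

So m_A(x) = (x - 3)^2 = x^2 - 6*x + 9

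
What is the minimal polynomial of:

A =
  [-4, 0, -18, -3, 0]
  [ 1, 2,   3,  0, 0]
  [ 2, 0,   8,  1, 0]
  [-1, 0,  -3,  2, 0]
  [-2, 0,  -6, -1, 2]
x^3 - 6*x^2 + 12*x - 8

The characteristic polynomial is χ_A(x) = (x - 2)^5, so the eigenvalues are known. The minimal polynomial is
  m_A(x) = Π_λ (x − λ)^{k_λ}
where k_λ is the size of the *largest* Jordan block for λ (equivalently, the smallest k with (A − λI)^k v = 0 for every generalised eigenvector v of λ).

  λ = 2: largest Jordan block has size 3, contributing (x − 2)^3

So m_A(x) = (x - 2)^3 = x^3 - 6*x^2 + 12*x - 8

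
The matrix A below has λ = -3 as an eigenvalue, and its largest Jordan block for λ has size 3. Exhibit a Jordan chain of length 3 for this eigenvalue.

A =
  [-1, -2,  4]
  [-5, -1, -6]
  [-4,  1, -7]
A Jordan chain for λ = -3 of length 3:
v_1 = (-2, 4, 3)ᵀ
v_2 = (2, -5, -4)ᵀ
v_3 = (1, 0, 0)ᵀ

Let N = A − (-3)·I. We want v_3 with N^3 v_3 = 0 but N^2 v_3 ≠ 0; then v_{j-1} := N · v_j for j = 3, …, 2.

Pick v_3 = (1, 0, 0)ᵀ.
Then v_2 = N · v_3 = (2, -5, -4)ᵀ.
Then v_1 = N · v_2 = (-2, 4, 3)ᵀ.

Sanity check: (A − (-3)·I) v_1 = (0, 0, 0)ᵀ = 0. ✓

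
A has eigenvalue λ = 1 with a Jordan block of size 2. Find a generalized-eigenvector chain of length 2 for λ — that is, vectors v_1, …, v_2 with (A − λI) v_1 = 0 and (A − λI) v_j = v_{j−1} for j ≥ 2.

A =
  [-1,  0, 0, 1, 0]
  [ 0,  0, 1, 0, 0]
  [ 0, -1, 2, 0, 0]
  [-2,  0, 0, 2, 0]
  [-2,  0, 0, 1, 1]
A Jordan chain for λ = 1 of length 2:
v_1 = (0, -1, -1, 0, 0)ᵀ
v_2 = (0, 1, 0, 0, 0)ᵀ

Let N = A − (1)·I. We want v_2 with N^2 v_2 = 0 but N^1 v_2 ≠ 0; then v_{j-1} := N · v_j for j = 2, …, 2.

Pick v_2 = (0, 1, 0, 0, 0)ᵀ.
Then v_1 = N · v_2 = (0, -1, -1, 0, 0)ᵀ.

Sanity check: (A − (1)·I) v_1 = (0, 0, 0, 0, 0)ᵀ = 0. ✓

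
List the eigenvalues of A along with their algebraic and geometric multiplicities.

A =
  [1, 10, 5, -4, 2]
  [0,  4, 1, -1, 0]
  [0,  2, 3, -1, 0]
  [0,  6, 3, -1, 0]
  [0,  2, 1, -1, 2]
λ = 1: alg = 1, geom = 1; λ = 2: alg = 4, geom = 3

Step 1 — factor the characteristic polynomial to read off the algebraic multiplicities:
  χ_A(x) = (x - 2)^4*(x - 1)

Step 2 — compute geometric multiplicities via the rank-nullity identity g(λ) = n − rank(A − λI):
  rank(A − (1)·I) = 4, so dim ker(A − (1)·I) = n − 4 = 1
  rank(A − (2)·I) = 2, so dim ker(A − (2)·I) = n − 2 = 3

Summary:
  λ = 1: algebraic multiplicity = 1, geometric multiplicity = 1
  λ = 2: algebraic multiplicity = 4, geometric multiplicity = 3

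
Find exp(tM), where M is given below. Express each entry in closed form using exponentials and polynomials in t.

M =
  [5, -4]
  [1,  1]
e^{tM} =
  [2*t*exp(3*t) + exp(3*t), -4*t*exp(3*t)]
  [t*exp(3*t), -2*t*exp(3*t) + exp(3*t)]

Strategy: write M = P · J · P⁻¹ where J is a Jordan canonical form, so e^{tM} = P · e^{tJ} · P⁻¹, and e^{tJ} can be computed block-by-block.

M has Jordan form
J =
  [3, 1]
  [0, 3]
(up to reordering of blocks).

Per-block formulas:
  For a 2×2 Jordan block J_2(3): exp(t · J_2(3)) = e^(3t)·(I + t·N), where N is the 2×2 nilpotent shift.

After assembling e^{tJ} and conjugating by P, we get:

e^{tM} =
  [2*t*exp(3*t) + exp(3*t), -4*t*exp(3*t)]
  [t*exp(3*t), -2*t*exp(3*t) + exp(3*t)]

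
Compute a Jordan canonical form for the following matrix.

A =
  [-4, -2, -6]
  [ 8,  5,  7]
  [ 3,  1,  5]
J_3(2)

The characteristic polynomial is
  det(x·I − A) = x^3 - 6*x^2 + 12*x - 8 = (x - 2)^3

Eigenvalues and multiplicities (the geometric multiplicity of λ is n − rank(A − λI), which equals the number of Jordan blocks for λ):
  λ = 2: algebraic multiplicity = 3, geometric multiplicity = 1

Determining the block sizes for each eigenvalue:
  λ = 2: one block (gm = 1), so the single block has size am = 3 → block sizes [3]

Assembling the blocks gives a Jordan form
J =
  [2, 1, 0]
  [0, 2, 1]
  [0, 0, 2]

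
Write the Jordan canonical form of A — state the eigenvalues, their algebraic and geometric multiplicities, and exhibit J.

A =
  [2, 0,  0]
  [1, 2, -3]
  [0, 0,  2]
J_2(2) ⊕ J_1(2)

The characteristic polynomial is
  det(x·I − A) = x^3 - 6*x^2 + 12*x - 8 = (x - 2)^3

Eigenvalues and multiplicities (the geometric multiplicity of λ is n − rank(A − λI), which equals the number of Jordan blocks for λ):
  λ = 2: algebraic multiplicity = 3, geometric multiplicity = 2

Determining the block sizes for each eigenvalue:
  λ = 2: 2 blocks summing to 3 forces exactly one block of size 2 and the rest size 1 → block sizes [2, 1]

Assembling the blocks gives a Jordan form
J =
  [2, 1, 0]
  [0, 2, 0]
  [0, 0, 2]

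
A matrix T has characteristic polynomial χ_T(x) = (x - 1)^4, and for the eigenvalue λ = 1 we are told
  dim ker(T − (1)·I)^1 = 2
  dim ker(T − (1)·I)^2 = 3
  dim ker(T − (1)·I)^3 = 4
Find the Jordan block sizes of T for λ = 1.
Block sizes for λ = 1: [3, 1]

From the dimensions of kernels of powers, the number of Jordan blocks of size at least j is d_j − d_{j−1} where d_j = dim ker(N^j) (with d_0 = 0). Computing the differences gives [2, 1, 1].
The number of blocks of size exactly k is (#blocks of size ≥ k) − (#blocks of size ≥ k + 1), so the partition is: 1 block(s) of size 1, 1 block(s) of size 3.
In nonincreasing order the block sizes are [3, 1].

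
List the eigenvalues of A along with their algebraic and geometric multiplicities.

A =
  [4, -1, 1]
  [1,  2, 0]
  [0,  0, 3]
λ = 3: alg = 3, geom = 1

Step 1 — factor the characteristic polynomial to read off the algebraic multiplicities:
  χ_A(x) = (x - 3)^3

Step 2 — compute geometric multiplicities via the rank-nullity identity g(λ) = n − rank(A − λI):
  rank(A − (3)·I) = 2, so dim ker(A − (3)·I) = n − 2 = 1

Summary:
  λ = 3: algebraic multiplicity = 3, geometric multiplicity = 1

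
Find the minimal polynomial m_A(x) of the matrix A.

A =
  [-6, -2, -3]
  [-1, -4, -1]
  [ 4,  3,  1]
x^3 + 9*x^2 + 27*x + 27

The characteristic polynomial is χ_A(x) = (x + 3)^3, so the eigenvalues are known. The minimal polynomial is
  m_A(x) = Π_λ (x − λ)^{k_λ}
where k_λ is the size of the *largest* Jordan block for λ (equivalently, the smallest k with (A − λI)^k v = 0 for every generalised eigenvector v of λ).

  λ = -3: largest Jordan block has size 3, contributing (x + 3)^3

So m_A(x) = (x + 3)^3 = x^3 + 9*x^2 + 27*x + 27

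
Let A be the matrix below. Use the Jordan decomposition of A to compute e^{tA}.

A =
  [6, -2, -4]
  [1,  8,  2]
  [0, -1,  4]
e^{tA} =
  [-t^2*exp(6*t) + exp(6*t), -2*t*exp(6*t), 2*t^2*exp(6*t) - 4*t*exp(6*t)]
  [t^2*exp(6*t) + t*exp(6*t), 2*t*exp(6*t) + exp(6*t), -2*t^2*exp(6*t) + 2*t*exp(6*t)]
  [-t^2*exp(6*t)/2, -t*exp(6*t), t^2*exp(6*t) - 2*t*exp(6*t) + exp(6*t)]

Strategy: write A = P · J · P⁻¹ where J is a Jordan canonical form, so e^{tA} = P · e^{tJ} · P⁻¹, and e^{tJ} can be computed block-by-block.

A has Jordan form
J =
  [6, 1, 0]
  [0, 6, 1]
  [0, 0, 6]
(up to reordering of blocks).

Per-block formulas:
  For a 3×3 Jordan block J_3(6): exp(t · J_3(6)) = e^(6t)·(I + t·N + (t^2/2)·N^2), where N is the 3×3 nilpotent shift.

After assembling e^{tJ} and conjugating by P, we get:

e^{tA} =
  [-t^2*exp(6*t) + exp(6*t), -2*t*exp(6*t), 2*t^2*exp(6*t) - 4*t*exp(6*t)]
  [t^2*exp(6*t) + t*exp(6*t), 2*t*exp(6*t) + exp(6*t), -2*t^2*exp(6*t) + 2*t*exp(6*t)]
  [-t^2*exp(6*t)/2, -t*exp(6*t), t^2*exp(6*t) - 2*t*exp(6*t) + exp(6*t)]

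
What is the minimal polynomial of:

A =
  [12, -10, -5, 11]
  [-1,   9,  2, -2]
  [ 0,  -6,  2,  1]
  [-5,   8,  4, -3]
x^3 - 15*x^2 + 75*x - 125

The characteristic polynomial is χ_A(x) = (x - 5)^4, so the eigenvalues are known. The minimal polynomial is
  m_A(x) = Π_λ (x − λ)^{k_λ}
where k_λ is the size of the *largest* Jordan block for λ (equivalently, the smallest k with (A − λI)^k v = 0 for every generalised eigenvector v of λ).

  λ = 5: largest Jordan block has size 3, contributing (x − 5)^3

So m_A(x) = (x - 5)^3 = x^3 - 15*x^2 + 75*x - 125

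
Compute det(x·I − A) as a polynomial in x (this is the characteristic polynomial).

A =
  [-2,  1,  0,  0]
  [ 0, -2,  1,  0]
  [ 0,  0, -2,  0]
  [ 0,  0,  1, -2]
x^4 + 8*x^3 + 24*x^2 + 32*x + 16

Expanding det(x·I − A) (e.g. by cofactor expansion or by noting that A is similar to its Jordan form J, which has the same characteristic polynomial as A) gives
  χ_A(x) = x^4 + 8*x^3 + 24*x^2 + 32*x + 16
which factors as (x + 2)^4. The eigenvalues (with algebraic multiplicities) are λ = -2 with multiplicity 4.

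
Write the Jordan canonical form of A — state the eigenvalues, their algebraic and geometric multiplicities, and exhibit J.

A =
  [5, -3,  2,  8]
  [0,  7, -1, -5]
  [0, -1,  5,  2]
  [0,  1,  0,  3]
J_3(5) ⊕ J_1(5)

The characteristic polynomial is
  det(x·I − A) = x^4 - 20*x^3 + 150*x^2 - 500*x + 625 = (x - 5)^4

Eigenvalues and multiplicities (the geometric multiplicity of λ is n − rank(A − λI), which equals the number of Jordan blocks for λ):
  λ = 5: algebraic multiplicity = 4, geometric multiplicity = 2

Determining the block sizes for each eigenvalue:
  λ = 5: with am = 4 and gm = 2, the partition is not yet determined (e.g. several partitions of 4 into 2 parts exist). Let N = A − (5)·I. Computing rank(N^1) = 2, rank(N^2) = 1, rank(N^3) = 0; the number of blocks of size ≥ j is rank(N^{j−1}) − rank(N^j), giving [2, 1, 1]. So we have 1 block(s) of size 3, 1 block(s) of size 1 → block sizes [3, 1]

Assembling the blocks gives a Jordan form
J =
  [5, 1, 0, 0]
  [0, 5, 1, 0]
  [0, 0, 5, 0]
  [0, 0, 0, 5]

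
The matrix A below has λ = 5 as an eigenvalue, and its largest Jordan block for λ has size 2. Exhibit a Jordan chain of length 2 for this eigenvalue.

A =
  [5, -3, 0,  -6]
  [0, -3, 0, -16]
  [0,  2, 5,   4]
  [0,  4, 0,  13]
A Jordan chain for λ = 5 of length 2:
v_1 = (-3, -8, 2, 4)ᵀ
v_2 = (0, 1, 0, 0)ᵀ

Let N = A − (5)·I. We want v_2 with N^2 v_2 = 0 but N^1 v_2 ≠ 0; then v_{j-1} := N · v_j for j = 2, …, 2.

Pick v_2 = (0, 1, 0, 0)ᵀ.
Then v_1 = N · v_2 = (-3, -8, 2, 4)ᵀ.

Sanity check: (A − (5)·I) v_1 = (0, 0, 0, 0)ᵀ = 0. ✓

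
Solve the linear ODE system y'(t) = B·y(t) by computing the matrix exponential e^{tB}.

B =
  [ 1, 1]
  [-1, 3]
e^{tB} =
  [-t*exp(2*t) + exp(2*t), t*exp(2*t)]
  [-t*exp(2*t), t*exp(2*t) + exp(2*t)]

Strategy: write B = P · J · P⁻¹ where J is a Jordan canonical form, so e^{tB} = P · e^{tJ} · P⁻¹, and e^{tJ} can be computed block-by-block.

B has Jordan form
J =
  [2, 1]
  [0, 2]
(up to reordering of blocks).

Per-block formulas:
  For a 2×2 Jordan block J_2(2): exp(t · J_2(2)) = e^(2t)·(I + t·N), where N is the 2×2 nilpotent shift.

After assembling e^{tJ} and conjugating by P, we get:

e^{tB} =
  [-t*exp(2*t) + exp(2*t), t*exp(2*t)]
  [-t*exp(2*t), t*exp(2*t) + exp(2*t)]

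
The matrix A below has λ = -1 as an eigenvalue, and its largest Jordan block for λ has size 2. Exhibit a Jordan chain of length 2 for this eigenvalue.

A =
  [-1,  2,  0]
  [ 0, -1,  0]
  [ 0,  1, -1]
A Jordan chain for λ = -1 of length 2:
v_1 = (2, 0, 1)ᵀ
v_2 = (0, 1, 0)ᵀ

Let N = A − (-1)·I. We want v_2 with N^2 v_2 = 0 but N^1 v_2 ≠ 0; then v_{j-1} := N · v_j for j = 2, …, 2.

Pick v_2 = (0, 1, 0)ᵀ.
Then v_1 = N · v_2 = (2, 0, 1)ᵀ.

Sanity check: (A − (-1)·I) v_1 = (0, 0, 0)ᵀ = 0. ✓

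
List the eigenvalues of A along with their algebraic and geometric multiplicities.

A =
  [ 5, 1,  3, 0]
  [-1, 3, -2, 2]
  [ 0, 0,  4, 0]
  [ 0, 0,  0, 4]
λ = 4: alg = 4, geom = 2

Step 1 — factor the characteristic polynomial to read off the algebraic multiplicities:
  χ_A(x) = (x - 4)^4

Step 2 — compute geometric multiplicities via the rank-nullity identity g(λ) = n − rank(A − λI):
  rank(A − (4)·I) = 2, so dim ker(A − (4)·I) = n − 2 = 2

Summary:
  λ = 4: algebraic multiplicity = 4, geometric multiplicity = 2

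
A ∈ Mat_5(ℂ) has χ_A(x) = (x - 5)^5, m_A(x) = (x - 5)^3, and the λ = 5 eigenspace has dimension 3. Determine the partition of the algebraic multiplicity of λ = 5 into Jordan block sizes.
Block sizes for λ = 5: [3, 1, 1]

Step 1 — from the characteristic polynomial, algebraic multiplicity of λ = 5 is 5. From dim ker(A − (5)·I) = 3, there are exactly 3 Jordan blocks for λ = 5.
Step 2 — from the minimal polynomial, the factor (x − 5)^3 tells us the largest block for λ = 5 has size 3.
Step 3 — with total size 5, 3 blocks, and largest block 3, the block sizes (in nonincreasing order) are [3, 1, 1].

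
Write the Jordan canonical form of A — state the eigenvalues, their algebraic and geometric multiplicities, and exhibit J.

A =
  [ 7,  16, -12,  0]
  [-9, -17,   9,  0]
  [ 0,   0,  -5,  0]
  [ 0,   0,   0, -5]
J_2(-5) ⊕ J_1(-5) ⊕ J_1(-5)

The characteristic polynomial is
  det(x·I − A) = x^4 + 20*x^3 + 150*x^2 + 500*x + 625 = (x + 5)^4

Eigenvalues and multiplicities (the geometric multiplicity of λ is n − rank(A − λI), which equals the number of Jordan blocks for λ):
  λ = -5: algebraic multiplicity = 4, geometric multiplicity = 3

Determining the block sizes for each eigenvalue:
  λ = -5: 3 blocks summing to 4 forces exactly one block of size 2 and the rest size 1 → block sizes [2, 1, 1]

Assembling the blocks gives a Jordan form
J =
  [-5,  1,  0,  0]
  [ 0, -5,  0,  0]
  [ 0,  0, -5,  0]
  [ 0,  0,  0, -5]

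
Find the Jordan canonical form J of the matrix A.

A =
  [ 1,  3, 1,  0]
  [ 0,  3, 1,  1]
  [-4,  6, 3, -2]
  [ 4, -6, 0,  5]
J_3(3) ⊕ J_1(3)

The characteristic polynomial is
  det(x·I − A) = x^4 - 12*x^3 + 54*x^2 - 108*x + 81 = (x - 3)^4

Eigenvalues and multiplicities (the geometric multiplicity of λ is n − rank(A − λI), which equals the number of Jordan blocks for λ):
  λ = 3: algebraic multiplicity = 4, geometric multiplicity = 2

Determining the block sizes for each eigenvalue:
  λ = 3: with am = 4 and gm = 2, the partition is not yet determined (e.g. several partitions of 4 into 2 parts exist). Let N = A − (3)·I. Computing rank(N^1) = 2, rank(N^2) = 1, rank(N^3) = 0; the number of blocks of size ≥ j is rank(N^{j−1}) − rank(N^j), giving [2, 1, 1]. So we have 1 block(s) of size 3, 1 block(s) of size 1 → block sizes [3, 1]

Assembling the blocks gives a Jordan form
J =
  [3, 1, 0, 0]
  [0, 3, 1, 0]
  [0, 0, 3, 0]
  [0, 0, 0, 3]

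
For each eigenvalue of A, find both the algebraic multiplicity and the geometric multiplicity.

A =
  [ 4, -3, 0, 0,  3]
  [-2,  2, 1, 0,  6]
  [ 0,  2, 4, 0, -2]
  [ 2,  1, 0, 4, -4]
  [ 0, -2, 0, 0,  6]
λ = 4: alg = 5, geom = 2

Step 1 — factor the characteristic polynomial to read off the algebraic multiplicities:
  χ_A(x) = (x - 4)^5

Step 2 — compute geometric multiplicities via the rank-nullity identity g(λ) = n − rank(A − λI):
  rank(A − (4)·I) = 3, so dim ker(A − (4)·I) = n − 3 = 2

Summary:
  λ = 4: algebraic multiplicity = 5, geometric multiplicity = 2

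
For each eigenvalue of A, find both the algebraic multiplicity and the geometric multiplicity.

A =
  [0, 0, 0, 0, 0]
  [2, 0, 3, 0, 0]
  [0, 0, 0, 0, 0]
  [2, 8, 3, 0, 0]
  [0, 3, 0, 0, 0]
λ = 0: alg = 5, geom = 3

Step 1 — factor the characteristic polynomial to read off the algebraic multiplicities:
  χ_A(x) = x^5

Step 2 — compute geometric multiplicities via the rank-nullity identity g(λ) = n − rank(A − λI):
  rank(A − (0)·I) = 2, so dim ker(A − (0)·I) = n − 2 = 3

Summary:
  λ = 0: algebraic multiplicity = 5, geometric multiplicity = 3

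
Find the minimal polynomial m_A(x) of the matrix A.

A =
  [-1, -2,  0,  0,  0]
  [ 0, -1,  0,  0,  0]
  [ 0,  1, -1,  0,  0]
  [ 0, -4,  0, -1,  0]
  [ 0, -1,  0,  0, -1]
x^2 + 2*x + 1

The characteristic polynomial is χ_A(x) = (x + 1)^5, so the eigenvalues are known. The minimal polynomial is
  m_A(x) = Π_λ (x − λ)^{k_λ}
where k_λ is the size of the *largest* Jordan block for λ (equivalently, the smallest k with (A − λI)^k v = 0 for every generalised eigenvector v of λ).

  λ = -1: largest Jordan block has size 2, contributing (x + 1)^2

So m_A(x) = (x + 1)^2 = x^2 + 2*x + 1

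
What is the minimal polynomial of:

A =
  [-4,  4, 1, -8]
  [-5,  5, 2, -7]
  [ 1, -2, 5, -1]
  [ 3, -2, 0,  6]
x^3 - 9*x^2 + 27*x - 27

The characteristic polynomial is χ_A(x) = (x - 3)^4, so the eigenvalues are known. The minimal polynomial is
  m_A(x) = Π_λ (x − λ)^{k_λ}
where k_λ is the size of the *largest* Jordan block for λ (equivalently, the smallest k with (A − λI)^k v = 0 for every generalised eigenvector v of λ).

  λ = 3: largest Jordan block has size 3, contributing (x − 3)^3

So m_A(x) = (x - 3)^3 = x^3 - 9*x^2 + 27*x - 27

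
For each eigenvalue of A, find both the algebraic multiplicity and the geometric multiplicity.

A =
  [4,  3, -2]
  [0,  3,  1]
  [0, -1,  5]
λ = 4: alg = 3, geom = 1

Step 1 — factor the characteristic polynomial to read off the algebraic multiplicities:
  χ_A(x) = (x - 4)^3

Step 2 — compute geometric multiplicities via the rank-nullity identity g(λ) = n − rank(A − λI):
  rank(A − (4)·I) = 2, so dim ker(A − (4)·I) = n − 2 = 1

Summary:
  λ = 4: algebraic multiplicity = 3, geometric multiplicity = 1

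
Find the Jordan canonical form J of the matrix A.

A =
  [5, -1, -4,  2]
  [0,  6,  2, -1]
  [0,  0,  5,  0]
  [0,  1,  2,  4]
J_3(5) ⊕ J_1(5)

The characteristic polynomial is
  det(x·I − A) = x^4 - 20*x^3 + 150*x^2 - 500*x + 625 = (x - 5)^4

Eigenvalues and multiplicities (the geometric multiplicity of λ is n − rank(A − λI), which equals the number of Jordan blocks for λ):
  λ = 5: algebraic multiplicity = 4, geometric multiplicity = 2

Determining the block sizes for each eigenvalue:
  λ = 5: with am = 4 and gm = 2, the partition is not yet determined (e.g. several partitions of 4 into 2 parts exist). Let N = A − (5)·I. Computing rank(N^1) = 2, rank(N^2) = 1, rank(N^3) = 0; the number of blocks of size ≥ j is rank(N^{j−1}) − rank(N^j), giving [2, 1, 1]. So we have 1 block(s) of size 3, 1 block(s) of size 1 → block sizes [3, 1]

Assembling the blocks gives a Jordan form
J =
  [5, 1, 0, 0]
  [0, 5, 1, 0]
  [0, 0, 5, 0]
  [0, 0, 0, 5]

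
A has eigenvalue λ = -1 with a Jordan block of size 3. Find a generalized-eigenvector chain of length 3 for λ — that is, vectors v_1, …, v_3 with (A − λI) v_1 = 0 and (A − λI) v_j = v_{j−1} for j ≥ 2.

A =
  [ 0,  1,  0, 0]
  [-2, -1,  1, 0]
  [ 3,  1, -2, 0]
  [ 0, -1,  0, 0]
A Jordan chain for λ = -1 of length 3:
v_1 = (1, -1, 2, -1)ᵀ
v_2 = (1, 0, 1, -1)ᵀ
v_3 = (0, 1, 0, 0)ᵀ

Let N = A − (-1)·I. We want v_3 with N^3 v_3 = 0 but N^2 v_3 ≠ 0; then v_{j-1} := N · v_j for j = 3, …, 2.

Pick v_3 = (0, 1, 0, 0)ᵀ.
Then v_2 = N · v_3 = (1, 0, 1, -1)ᵀ.
Then v_1 = N · v_2 = (1, -1, 2, -1)ᵀ.

Sanity check: (A − (-1)·I) v_1 = (0, 0, 0, 0)ᵀ = 0. ✓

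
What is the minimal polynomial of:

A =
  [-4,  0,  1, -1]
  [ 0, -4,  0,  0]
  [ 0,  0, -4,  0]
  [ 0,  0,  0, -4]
x^2 + 8*x + 16

The characteristic polynomial is χ_A(x) = (x + 4)^4, so the eigenvalues are known. The minimal polynomial is
  m_A(x) = Π_λ (x − λ)^{k_λ}
where k_λ is the size of the *largest* Jordan block for λ (equivalently, the smallest k with (A − λI)^k v = 0 for every generalised eigenvector v of λ).

  λ = -4: largest Jordan block has size 2, contributing (x + 4)^2

So m_A(x) = (x + 4)^2 = x^2 + 8*x + 16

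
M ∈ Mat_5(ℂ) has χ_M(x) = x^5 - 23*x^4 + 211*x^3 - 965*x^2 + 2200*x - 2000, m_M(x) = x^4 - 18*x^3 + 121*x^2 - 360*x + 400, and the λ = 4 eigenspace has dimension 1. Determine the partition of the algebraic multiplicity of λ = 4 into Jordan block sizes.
Block sizes for λ = 4: [2]

Step 1 — from the characteristic polynomial, algebraic multiplicity of λ = 4 is 2. From dim ker(M − (4)·I) = 1, there are exactly 1 Jordan blocks for λ = 4.
Step 2 — from the minimal polynomial, the factor (x − 4)^2 tells us the largest block for λ = 4 has size 2.
Step 3 — with total size 2, 1 blocks, and largest block 2, the block sizes (in nonincreasing order) are [2].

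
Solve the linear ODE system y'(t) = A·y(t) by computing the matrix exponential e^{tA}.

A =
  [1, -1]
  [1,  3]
e^{tA} =
  [-t*exp(2*t) + exp(2*t), -t*exp(2*t)]
  [t*exp(2*t), t*exp(2*t) + exp(2*t)]

Strategy: write A = P · J · P⁻¹ where J is a Jordan canonical form, so e^{tA} = P · e^{tJ} · P⁻¹, and e^{tJ} can be computed block-by-block.

A has Jordan form
J =
  [2, 1]
  [0, 2]
(up to reordering of blocks).

Per-block formulas:
  For a 2×2 Jordan block J_2(2): exp(t · J_2(2)) = e^(2t)·(I + t·N), where N is the 2×2 nilpotent shift.

After assembling e^{tJ} and conjugating by P, we get:

e^{tA} =
  [-t*exp(2*t) + exp(2*t), -t*exp(2*t)]
  [t*exp(2*t), t*exp(2*t) + exp(2*t)]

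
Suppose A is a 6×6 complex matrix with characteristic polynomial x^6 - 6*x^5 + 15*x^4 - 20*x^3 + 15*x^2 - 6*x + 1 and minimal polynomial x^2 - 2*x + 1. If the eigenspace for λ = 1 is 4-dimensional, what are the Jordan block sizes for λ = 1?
Block sizes for λ = 1: [2, 2, 1, 1]

Step 1 — from the characteristic polynomial, algebraic multiplicity of λ = 1 is 6. From dim ker(A − (1)·I) = 4, there are exactly 4 Jordan blocks for λ = 1.
Step 2 — from the minimal polynomial, the factor (x − 1)^2 tells us the largest block for λ = 1 has size 2.
Step 3 — with total size 6, 4 blocks, and largest block 2, the block sizes (in nonincreasing order) are [2, 2, 1, 1].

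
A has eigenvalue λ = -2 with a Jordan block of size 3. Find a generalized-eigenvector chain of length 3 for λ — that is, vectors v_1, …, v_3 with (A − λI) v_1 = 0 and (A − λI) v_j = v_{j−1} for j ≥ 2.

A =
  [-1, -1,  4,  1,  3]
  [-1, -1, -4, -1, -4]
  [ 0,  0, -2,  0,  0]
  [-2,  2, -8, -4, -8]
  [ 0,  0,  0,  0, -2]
A Jordan chain for λ = -2 of length 3:
v_1 = (-1, 1, 0, 2, 0)ᵀ
v_2 = (3, -4, 0, -8, 0)ᵀ
v_3 = (0, 0, 0, 0, 1)ᵀ

Let N = A − (-2)·I. We want v_3 with N^3 v_3 = 0 but N^2 v_3 ≠ 0; then v_{j-1} := N · v_j for j = 3, …, 2.

Pick v_3 = (0, 0, 0, 0, 1)ᵀ.
Then v_2 = N · v_3 = (3, -4, 0, -8, 0)ᵀ.
Then v_1 = N · v_2 = (-1, 1, 0, 2, 0)ᵀ.

Sanity check: (A − (-2)·I) v_1 = (0, 0, 0, 0, 0)ᵀ = 0. ✓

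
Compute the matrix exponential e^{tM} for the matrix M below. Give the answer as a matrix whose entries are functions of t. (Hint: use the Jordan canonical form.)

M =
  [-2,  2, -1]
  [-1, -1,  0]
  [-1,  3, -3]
e^{tM} =
  [-t^2*exp(-2*t)/2 + exp(-2*t), -t^2*exp(-2*t)/2 + 2*t*exp(-2*t), t^2*exp(-2*t)/2 - t*exp(-2*t)]
  [-t^2*exp(-2*t)/2 - t*exp(-2*t), -t^2*exp(-2*t)/2 + t*exp(-2*t) + exp(-2*t), t^2*exp(-2*t)/2]
  [-t^2*exp(-2*t) - t*exp(-2*t), -t^2*exp(-2*t) + 3*t*exp(-2*t), t^2*exp(-2*t) - t*exp(-2*t) + exp(-2*t)]

Strategy: write M = P · J · P⁻¹ where J is a Jordan canonical form, so e^{tM} = P · e^{tJ} · P⁻¹, and e^{tJ} can be computed block-by-block.

M has Jordan form
J =
  [-2,  1,  0]
  [ 0, -2,  1]
  [ 0,  0, -2]
(up to reordering of blocks).

Per-block formulas:
  For a 3×3 Jordan block J_3(-2): exp(t · J_3(-2)) = e^(-2t)·(I + t·N + (t^2/2)·N^2), where N is the 3×3 nilpotent shift.

After assembling e^{tJ} and conjugating by P, we get:

e^{tM} =
  [-t^2*exp(-2*t)/2 + exp(-2*t), -t^2*exp(-2*t)/2 + 2*t*exp(-2*t), t^2*exp(-2*t)/2 - t*exp(-2*t)]
  [-t^2*exp(-2*t)/2 - t*exp(-2*t), -t^2*exp(-2*t)/2 + t*exp(-2*t) + exp(-2*t), t^2*exp(-2*t)/2]
  [-t^2*exp(-2*t) - t*exp(-2*t), -t^2*exp(-2*t) + 3*t*exp(-2*t), t^2*exp(-2*t) - t*exp(-2*t) + exp(-2*t)]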